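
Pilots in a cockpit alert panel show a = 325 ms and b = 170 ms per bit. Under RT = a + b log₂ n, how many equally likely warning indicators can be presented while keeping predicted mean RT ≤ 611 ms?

Information budget: (611 − 325)/170 = 1.6824 bits, so n ≤ 2^1.6824 = 3.210 → at most 3.

3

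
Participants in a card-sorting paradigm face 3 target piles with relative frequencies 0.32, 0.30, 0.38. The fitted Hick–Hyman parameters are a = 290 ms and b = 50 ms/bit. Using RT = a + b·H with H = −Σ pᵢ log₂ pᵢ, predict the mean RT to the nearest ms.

369 ms

H = 0.32·log₂(1/0.32) + 0.30·log₂(1/0.30) + 0.38·log₂(1/0.38) = 1.5776 bits.
RT = 290 + 50 × 1.5776 = 368.88 ms.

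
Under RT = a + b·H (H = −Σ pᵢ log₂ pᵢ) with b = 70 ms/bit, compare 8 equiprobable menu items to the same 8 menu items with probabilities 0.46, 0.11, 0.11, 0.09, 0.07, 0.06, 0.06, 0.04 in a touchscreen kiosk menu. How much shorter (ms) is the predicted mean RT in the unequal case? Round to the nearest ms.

37 ms

Equiprobable entropy H₀ = log₂ 8 = 3.0000 bits.
Skewed entropy H = −Σ pᵢ log₂ pᵢ = 2.4699 bits.
ΔRT = b·(H₀ − H) = 70 × 0.5301 = 37.10 ms.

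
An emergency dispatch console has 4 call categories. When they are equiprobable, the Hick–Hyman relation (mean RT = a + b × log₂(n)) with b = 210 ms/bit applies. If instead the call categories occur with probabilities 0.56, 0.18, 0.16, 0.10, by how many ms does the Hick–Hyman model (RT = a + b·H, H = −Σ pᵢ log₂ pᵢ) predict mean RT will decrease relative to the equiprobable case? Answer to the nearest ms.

70 ms

Equiprobable entropy H₀ = log₂ 4 = 2.0000 bits.
Skewed entropy H = −Σ pᵢ log₂ pᵢ = 1.6690 bits.
ΔRT = b·(H₀ − H) = 210 × 0.3310 = 69.52 ms.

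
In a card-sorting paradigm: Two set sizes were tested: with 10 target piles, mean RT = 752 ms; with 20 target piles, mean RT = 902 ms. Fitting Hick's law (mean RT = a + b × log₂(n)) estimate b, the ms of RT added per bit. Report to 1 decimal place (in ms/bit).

Slope: b = (902 − 752) / (log₂ 20 − log₂ 10) = 150/1.0000 = 150.000 ms/bit.

150.0 ms/bit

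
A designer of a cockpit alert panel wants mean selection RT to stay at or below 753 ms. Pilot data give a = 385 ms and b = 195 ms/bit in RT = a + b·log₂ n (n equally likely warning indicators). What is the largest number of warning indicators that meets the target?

Information budget: (753 − 385)/195 = 1.8872 bits, so n ≤ 2^1.8872 = 3.699 → at most 3.

3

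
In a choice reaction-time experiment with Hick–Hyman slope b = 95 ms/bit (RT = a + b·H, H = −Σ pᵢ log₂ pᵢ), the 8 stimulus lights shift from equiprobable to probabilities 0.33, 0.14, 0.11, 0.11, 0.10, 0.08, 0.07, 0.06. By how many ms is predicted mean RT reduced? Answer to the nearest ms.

The RT saving is b·ΔH. Equiprobable H₀ = log₂(8) = 3.0000 bits; with the given probabilities H = 2.7613 bits.
b·(H₀ − H) = 95 × (3.0000 − 2.7613) = 22.68 ms.

23 ms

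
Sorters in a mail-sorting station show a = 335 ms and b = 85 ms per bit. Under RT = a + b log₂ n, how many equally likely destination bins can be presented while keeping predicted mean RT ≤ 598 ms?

8

Information budget: (598 − 335)/85 = 3.0941 bits, so n ≤ 2^3.0941 = 8.539 → at most 8.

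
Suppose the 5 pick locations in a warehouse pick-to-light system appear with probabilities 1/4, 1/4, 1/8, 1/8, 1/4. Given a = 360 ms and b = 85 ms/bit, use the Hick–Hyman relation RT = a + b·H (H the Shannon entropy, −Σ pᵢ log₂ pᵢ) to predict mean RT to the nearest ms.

H = −Σ pᵢ log₂ pᵢ = 0.25·2 + 0.25·2 + 0.125·3 + 0.125·3 + 0.25·2 = 2.250 bits.
RT = 360 + 85 × 2.250 = 551.25 ms.

551 ms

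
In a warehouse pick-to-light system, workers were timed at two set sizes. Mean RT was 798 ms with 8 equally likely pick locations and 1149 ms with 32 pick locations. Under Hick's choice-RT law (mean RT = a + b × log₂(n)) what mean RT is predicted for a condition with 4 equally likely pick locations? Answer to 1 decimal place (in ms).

Fit slope and intercept:
  b = (1149 − 798) / (log₂ 32 − log₂ 8) = 351 / (5 − 3) = 175.500 ms/bit
  a = 798 − 175.500 × 3 = 271.500 ms
Then RT(4) = 271.500 + 175.500 × log₂ 4 = 271.500 + 175.500 × 2 ≈ 622.500 ms.

622.5 ms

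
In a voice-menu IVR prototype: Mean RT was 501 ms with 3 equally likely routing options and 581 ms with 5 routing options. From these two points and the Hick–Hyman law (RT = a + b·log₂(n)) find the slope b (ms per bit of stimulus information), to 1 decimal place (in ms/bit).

108.6 ms/bit

The slope on a log₂ axis is (581 − 501) / (2.3219 − 1.5850) = 108.553 ms/bit.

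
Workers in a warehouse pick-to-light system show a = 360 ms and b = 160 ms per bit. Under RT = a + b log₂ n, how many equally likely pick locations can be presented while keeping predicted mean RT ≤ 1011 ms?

16

Information budget: (1011 − 360)/160 = 4.0687 bits, so n ≤ 2^4.0687 = 16.781 → at most 16.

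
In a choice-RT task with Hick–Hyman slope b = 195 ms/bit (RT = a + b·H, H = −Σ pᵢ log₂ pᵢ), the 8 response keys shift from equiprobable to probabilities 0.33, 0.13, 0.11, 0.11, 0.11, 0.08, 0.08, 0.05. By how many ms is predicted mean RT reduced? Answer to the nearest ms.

47 ms

The RT saving is b·ΔH. Equiprobable H₀ = log₂(8) = 3.0000 bits; with the given probabilities H = 2.7604 bits.
b·(H₀ − H) = 195 × (3.0000 − 2.7604) = 46.71 ms.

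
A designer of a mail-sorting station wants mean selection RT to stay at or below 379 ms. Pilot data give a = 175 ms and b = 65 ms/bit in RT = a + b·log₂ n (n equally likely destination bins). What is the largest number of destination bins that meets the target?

8

Set 175 + 65·log₂ n ≤ 379 → log₂ n ≤ (379 − 175)/65 = 3.1385.
So n ≤ 2^3.1385 = 8.806; the largest integer n is 8.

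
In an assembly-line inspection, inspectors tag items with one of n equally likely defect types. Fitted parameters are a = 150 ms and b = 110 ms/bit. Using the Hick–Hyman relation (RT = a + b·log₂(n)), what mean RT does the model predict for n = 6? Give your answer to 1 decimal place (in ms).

log₂(6) = 2.5850 bits, so RT = 150 + 110 × 2.5850 ≈ 434.346 ms.

434.3 ms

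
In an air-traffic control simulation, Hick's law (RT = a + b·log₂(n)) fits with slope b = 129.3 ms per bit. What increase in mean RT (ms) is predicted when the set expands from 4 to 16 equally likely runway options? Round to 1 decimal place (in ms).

258.6 ms

Only the slope matters, since a is common to both: ΔRT = b·log₂(n₂/n₁).
log₂(16) − log₂(4) = log₂(16/4) = log₂(4) = 2.
ΔRT = 129.3 × 2.0000 = 258.600 ms.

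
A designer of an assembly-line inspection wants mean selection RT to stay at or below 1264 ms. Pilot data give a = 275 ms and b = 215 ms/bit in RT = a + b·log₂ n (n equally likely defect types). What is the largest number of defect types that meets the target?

Information budget: (1264 − 275)/215 = 4.6000 bits, so n ≤ 2^4.6000 = 24.251 → at most 24.

24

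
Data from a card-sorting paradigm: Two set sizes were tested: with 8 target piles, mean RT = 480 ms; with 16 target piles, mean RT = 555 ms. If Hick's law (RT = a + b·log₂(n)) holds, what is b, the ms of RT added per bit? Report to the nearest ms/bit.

75 ms/bit

Slope: b = (555 − 480) / (log₂ 16 − log₂ 8) = 75/1.0000 = 75 ms/bit.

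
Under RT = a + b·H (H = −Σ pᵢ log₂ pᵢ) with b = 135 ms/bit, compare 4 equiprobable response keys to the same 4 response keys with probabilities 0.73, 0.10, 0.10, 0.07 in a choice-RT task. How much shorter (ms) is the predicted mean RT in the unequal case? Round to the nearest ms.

99 ms

Equiprobable entropy H₀ = log₂ 4 = 2.0000 bits.
Skewed entropy H = −Σ pᵢ log₂ pᵢ = 1.2644 bits.
ΔRT = b·(H₀ − H) = 135 × 0.7356 = 99.31 ms.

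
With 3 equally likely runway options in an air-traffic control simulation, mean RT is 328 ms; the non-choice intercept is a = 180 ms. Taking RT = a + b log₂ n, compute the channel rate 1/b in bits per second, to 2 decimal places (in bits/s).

Choice component = 328 − 180 = 148 ms over log₂(3) = 1.5850 bits.
b = 148 / 1.5850 = 93.378 ms/bit, so 1/b = 10.709 bits/s.

10.71 bits/s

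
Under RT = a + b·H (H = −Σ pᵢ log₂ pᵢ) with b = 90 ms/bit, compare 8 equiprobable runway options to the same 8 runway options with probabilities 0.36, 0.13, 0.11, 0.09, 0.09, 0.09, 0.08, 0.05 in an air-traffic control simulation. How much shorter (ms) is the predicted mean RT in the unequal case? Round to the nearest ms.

Equiprobable entropy H₀ = log₂ 8 = 3.0000 bits.
Skewed entropy H = −Σ pᵢ log₂ pᵢ = 2.7091 bits.
ΔRT = b·(H₀ − H) = 90 × 0.2909 = 26.18 ms.

26 ms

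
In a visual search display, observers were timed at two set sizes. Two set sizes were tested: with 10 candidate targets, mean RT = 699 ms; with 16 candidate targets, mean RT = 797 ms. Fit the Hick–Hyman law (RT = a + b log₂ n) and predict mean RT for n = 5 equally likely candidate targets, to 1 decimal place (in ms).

554.5 ms

RT is linear in log₂ n, so two points fix the line:
  b = (797 − 699) / (log₂ 16 − log₂ 10) = 98 / (4 − 3.3219) = 144.527 ms/bit
  a = 699 − 144.527 × 3.3219 = 218.890 ms
Then RT(5) = 218.890 + 144.527 × log₂ 5 = 218.890 + 144.527 × 2.3219 ≈ 554.473 ms.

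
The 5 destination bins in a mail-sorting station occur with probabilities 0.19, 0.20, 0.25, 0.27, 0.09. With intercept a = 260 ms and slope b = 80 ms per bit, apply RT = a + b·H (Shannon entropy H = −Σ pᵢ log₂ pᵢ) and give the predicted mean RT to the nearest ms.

439 ms

Entropy contributions −pᵢ log₂ pᵢ: 0.4552, 0.4644, 0.5000, 0.5100, 0.3127; sum H = 2.2423 bits.
RT = a + bH = 260 + 80·2.2423 = 439.38 ms.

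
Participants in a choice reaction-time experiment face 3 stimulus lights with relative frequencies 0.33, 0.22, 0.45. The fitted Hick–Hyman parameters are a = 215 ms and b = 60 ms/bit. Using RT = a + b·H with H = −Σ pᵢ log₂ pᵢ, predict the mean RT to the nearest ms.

307 ms

Entropy contributions −pᵢ log₂ pᵢ: 0.5278, 0.4806, 0.5184; sum H = 1.5268 bits.
RT = a + bH = 215 + 60·1.5268 = 306.61 ms.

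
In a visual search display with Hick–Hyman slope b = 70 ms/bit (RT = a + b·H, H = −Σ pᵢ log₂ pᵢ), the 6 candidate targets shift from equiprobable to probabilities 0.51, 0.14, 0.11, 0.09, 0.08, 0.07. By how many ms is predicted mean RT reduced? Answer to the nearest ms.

The RT saving is b·ΔH. Equiprobable H₀ = log₂(6) = 2.5850 bits; with the given probabilities H = 2.1155 bits.
b·(H₀ − H) = 70 × (2.5850 − 2.1155) = 32.86 ms.

33 ms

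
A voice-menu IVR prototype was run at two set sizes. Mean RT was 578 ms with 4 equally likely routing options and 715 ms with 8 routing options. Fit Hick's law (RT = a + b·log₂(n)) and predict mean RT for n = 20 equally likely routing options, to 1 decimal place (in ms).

RT is linear in log₂ n, so two points fix the line:
  b = (715 − 578) / (log₂ 8 − log₂ 4) = 137 / (3 − 2) = 137.000 ms/bit
  a = 578 − 137.000 × 2 = 304.000 ms
Then RT(20) = 304.000 + 137.000 × log₂ 20 = 304.000 + 137.000 × 4.3219 ≈ 896.104 ms.

896.1 ms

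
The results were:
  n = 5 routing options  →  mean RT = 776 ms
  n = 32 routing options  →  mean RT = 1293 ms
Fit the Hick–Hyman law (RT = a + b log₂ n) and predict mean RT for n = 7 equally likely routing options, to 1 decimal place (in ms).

With log₂ n on the abscissa the relation is linear; from the two conditions:
  b = (1293 − 776) / (log₂ 32 − log₂ 5) = 517 / (5 − 2.3219) = 193.049 ms/bit
  a = 776 − 193.049 × 2.3219 = 327.753 ms
Then RT(7) = 327.753 + 193.049 × log₂ 7 = 327.753 + 193.049 × 2.8074 ≈ 869.711 ms.

869.7 ms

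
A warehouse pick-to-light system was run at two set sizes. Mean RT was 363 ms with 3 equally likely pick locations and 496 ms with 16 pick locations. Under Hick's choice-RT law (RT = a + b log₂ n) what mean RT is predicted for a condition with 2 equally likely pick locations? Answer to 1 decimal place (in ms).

RT is linear in log₂ n, so two points fix the line:
  b = (496 − 363) / (log₂ 16 − log₂ 3) = 133 / (4 − 1.5850) = 55.072 ms/bit
  a = 363 − 55.072 × 1.5850 = 275.714 ms
Then RT(2) = 275.714 + 55.072 × log₂ 2 = 275.714 + 55.072 × 1 ≈ 330.785 ms.

330.8 ms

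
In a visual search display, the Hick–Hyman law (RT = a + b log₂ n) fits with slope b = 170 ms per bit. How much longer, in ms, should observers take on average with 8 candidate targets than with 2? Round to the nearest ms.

The intercept a cancels: ΔRT = b·(log₂ n₂ − log₂ n₁) = b·log₂(n₂/n₁).
log₂(8) − log₂(2) = log₂(8/2) = log₂(4) = 2.
ΔRT = 170 × 2.0000 = 340.000 ms.

340 ms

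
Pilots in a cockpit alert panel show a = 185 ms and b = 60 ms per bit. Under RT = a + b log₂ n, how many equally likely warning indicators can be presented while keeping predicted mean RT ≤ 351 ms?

6

Information budget: (351 − 185)/60 = 2.7667 bits, so n ≤ 2^2.7667 = 6.805 → at most 6.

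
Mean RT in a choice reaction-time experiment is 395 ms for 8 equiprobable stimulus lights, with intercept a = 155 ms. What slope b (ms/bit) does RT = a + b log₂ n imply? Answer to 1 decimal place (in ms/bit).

80.0 ms/bit

b = (395 − 155) / log₂(8) = 240 / 3 = 80.000 ms/bit.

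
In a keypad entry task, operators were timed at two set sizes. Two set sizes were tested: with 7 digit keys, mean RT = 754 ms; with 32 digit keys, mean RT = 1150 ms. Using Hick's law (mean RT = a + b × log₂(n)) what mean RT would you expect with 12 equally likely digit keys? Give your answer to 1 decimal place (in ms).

894.4 ms

RT is linear in log₂ n, so two points fix the line:
  b = (1150 − 754) / (log₂ 32 − log₂ 7) = 396 / (5 − 2.8074) = 180.604 ms/bit
  a = 754 − 180.604 × 2.8074 = 246.981 ms
Then RT(12) = 246.981 + 180.604 × log₂ 12 = 246.981 + 180.604 × 3.5850 ≈ 894.439 ms.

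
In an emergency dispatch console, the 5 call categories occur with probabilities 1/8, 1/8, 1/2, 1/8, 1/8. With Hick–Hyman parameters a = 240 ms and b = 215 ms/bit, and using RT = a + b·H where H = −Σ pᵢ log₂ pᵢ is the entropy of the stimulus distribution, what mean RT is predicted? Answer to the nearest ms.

670 ms

Each term −pᵢ log₂ pᵢ: 0.125·3 + 0.125·3 + 0.5·1 + 0.125·3 + 0.125·3; summed, H = 2.000 bits.
Mean RT = a + bH = 240 + 215·2.000 = 670.00 ms.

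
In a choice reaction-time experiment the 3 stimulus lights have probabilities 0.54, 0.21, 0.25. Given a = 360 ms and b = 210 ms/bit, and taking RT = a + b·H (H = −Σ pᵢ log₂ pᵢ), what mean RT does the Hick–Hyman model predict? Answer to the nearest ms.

Entropy contributions −pᵢ log₂ pᵢ: 0.4800, 0.4728, 0.5000; sum H = 1.4529 bits.
RT = a + bH = 360 + 210·1.4529 = 665.10 ms.

665 ms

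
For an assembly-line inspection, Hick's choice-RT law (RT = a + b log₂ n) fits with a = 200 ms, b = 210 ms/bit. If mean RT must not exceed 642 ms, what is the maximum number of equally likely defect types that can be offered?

Information budget: (642 − 200)/210 = 2.1048 bits, so n ≤ 2^2.1048 = 4.301 → at most 4.

4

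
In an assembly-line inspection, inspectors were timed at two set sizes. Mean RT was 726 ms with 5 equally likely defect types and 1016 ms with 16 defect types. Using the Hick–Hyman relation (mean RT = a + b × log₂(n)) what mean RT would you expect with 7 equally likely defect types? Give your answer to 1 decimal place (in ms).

RT is linear in log₂ n, so two points fix the line:
  b = (1016 − 726) / (log₂ 16 − log₂ 5) = 290 / (4 − 2.3219) = 172.817 ms/bit
  a = 726 − 172.817 × 2.3219 = 324.730 ms
Then RT(7) = 324.730 + 172.817 × log₂ 7 = 324.730 + 172.817 × 2.8074 ≈ 809.890 ms.

809.9 ms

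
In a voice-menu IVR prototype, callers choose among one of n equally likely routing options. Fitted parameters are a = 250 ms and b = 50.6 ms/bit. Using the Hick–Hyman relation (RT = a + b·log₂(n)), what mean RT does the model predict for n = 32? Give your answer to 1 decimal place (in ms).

503.0 ms

log₂(32) = 5 bits, so RT = 250 + 50.6 × 5 ≈ 503.000 ms.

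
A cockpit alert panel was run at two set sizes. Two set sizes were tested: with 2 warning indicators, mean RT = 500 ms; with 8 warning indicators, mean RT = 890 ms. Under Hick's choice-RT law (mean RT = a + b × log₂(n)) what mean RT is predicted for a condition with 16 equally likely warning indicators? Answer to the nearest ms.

Fit slope and intercept:
  b = (890 − 500) / (log₂ 8 − log₂ 2) = 390 / (3 − 1) = 195 ms/bit
  a = 500 − 195 × 1 = 305 ms
Then RT(16) = 305 + 195 × log₂ 16 = 305 + 195 × 4 ≈ 1085.000 ms.

1085 ms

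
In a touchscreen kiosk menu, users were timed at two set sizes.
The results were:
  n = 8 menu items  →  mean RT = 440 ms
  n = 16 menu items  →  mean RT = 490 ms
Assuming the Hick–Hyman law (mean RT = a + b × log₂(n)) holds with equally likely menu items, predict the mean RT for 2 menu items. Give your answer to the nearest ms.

With log₂ n on the abscissa the relation is linear; from the two conditions:
  b = (490 − 440) / (log₂ 16 − log₂ 8) = 50 / (4 − 3) = 50 ms/bit
  a = 440 − 50 × 3 = 290 ms
Then RT(2) = 290 + 50 × log₂ 2 = 290 + 50 × 1 ≈ 340.000 ms.

340 ms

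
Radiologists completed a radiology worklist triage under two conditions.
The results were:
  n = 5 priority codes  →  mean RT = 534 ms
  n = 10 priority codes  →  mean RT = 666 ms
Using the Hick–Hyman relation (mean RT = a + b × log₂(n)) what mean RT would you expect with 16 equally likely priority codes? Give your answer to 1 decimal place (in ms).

Fit slope and intercept:
  b = (666 − 534) / (log₂ 10 − log₂ 5) = 132 / (3.3219 − 2.3219) = 132.000 ms/bit
  a = 534 − 132.000 × 2.3219 = 227.505 ms
Then RT(16) = 227.505 + 132.000 × log₂ 16 = 227.505 + 132.000 × 4 ≈ 755.505 ms.

755.5 ms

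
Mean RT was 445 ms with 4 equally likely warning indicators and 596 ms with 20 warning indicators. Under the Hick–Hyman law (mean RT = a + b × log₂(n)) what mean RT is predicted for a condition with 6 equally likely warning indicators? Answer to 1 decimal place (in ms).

483.0 ms

Fit slope and intercept:
  b = (596 − 445) / (log₂ 20 − log₂ 4) = 151 / (4.3219 − 2) = 65.032 ms/bit
  a = 445 − 65.032 × 2 = 314.936 ms
Then RT(6) = 314.936 + 65.032 × log₂ 6 = 314.936 + 65.032 × 2.5850 ≈ 483.041 ms.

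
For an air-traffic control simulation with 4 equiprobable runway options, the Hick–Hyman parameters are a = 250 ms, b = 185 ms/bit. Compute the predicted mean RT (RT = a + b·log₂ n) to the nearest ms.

log₂(4) = 2 bits, so RT = 250 + 185 × 2 ≈ 620.000 ms.

620 ms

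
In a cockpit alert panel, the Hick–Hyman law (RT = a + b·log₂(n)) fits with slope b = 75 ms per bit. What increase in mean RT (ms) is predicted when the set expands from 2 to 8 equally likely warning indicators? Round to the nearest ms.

Only the slope matters, since a is common to both: ΔRT = b·log₂(n₂/n₁).
log₂(8) − log₂(2) = log₂(8/2) = log₂(4) = 2.
ΔRT = 75 × 2.0000 = 150.000 ms.

150 ms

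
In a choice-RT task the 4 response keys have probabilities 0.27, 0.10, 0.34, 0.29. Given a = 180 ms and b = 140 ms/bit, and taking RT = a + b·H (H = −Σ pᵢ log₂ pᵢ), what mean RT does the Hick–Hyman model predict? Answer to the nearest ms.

Entropy contributions −pᵢ log₂ pᵢ: 0.5100, 0.3322, 0.5292, 0.5179; sum H = 1.8893 bits.
RT = a + bH = 180 + 140·1.8893 = 444.50 ms.

445 ms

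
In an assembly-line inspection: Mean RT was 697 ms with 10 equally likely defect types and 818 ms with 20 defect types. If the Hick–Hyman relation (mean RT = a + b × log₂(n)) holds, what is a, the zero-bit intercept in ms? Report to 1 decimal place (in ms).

The slope on a log₂ axis is (818 − 697) / (4.3219 − 3.3219) = 121.000 ms/bit.
a = RT₁ − b·log₂ n₁ = 697 − 121.000 × 3.3219 = 295.047 ms.

295.0 ms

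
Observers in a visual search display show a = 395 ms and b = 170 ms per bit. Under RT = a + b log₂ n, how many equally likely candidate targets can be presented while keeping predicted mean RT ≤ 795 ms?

Information budget: (795 − 395)/170 = 2.3529 bits, so n ≤ 2^2.3529 = 5.109 → at most 5.

5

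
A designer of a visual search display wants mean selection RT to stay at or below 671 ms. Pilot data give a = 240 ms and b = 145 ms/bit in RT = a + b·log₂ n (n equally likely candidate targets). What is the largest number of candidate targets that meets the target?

Information budget: (671 − 240)/145 = 2.9724 bits, so n ≤ 2^2.9724 = 7.848 → at most 7.

7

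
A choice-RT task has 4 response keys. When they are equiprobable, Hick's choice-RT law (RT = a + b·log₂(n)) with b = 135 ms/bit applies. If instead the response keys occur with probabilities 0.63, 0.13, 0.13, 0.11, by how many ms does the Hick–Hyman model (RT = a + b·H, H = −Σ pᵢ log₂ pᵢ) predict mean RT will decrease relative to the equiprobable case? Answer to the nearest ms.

The RT saving is b·ΔH. Equiprobable H₀ = log₂(4) = 2.0000 bits; with the given probabilities H = 1.5355 bits.
b·(H₀ − H) = 135 × (2.0000 − 1.5355) = 62.71 ms.

63 ms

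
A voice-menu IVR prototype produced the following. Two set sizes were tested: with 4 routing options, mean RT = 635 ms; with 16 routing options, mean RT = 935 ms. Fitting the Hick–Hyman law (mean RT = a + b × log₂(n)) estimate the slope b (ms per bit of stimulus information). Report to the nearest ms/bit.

b = (RT₂ − RT₁)/(log₂ n₂ − log₂ n₁) = (935 − 635)/(4 − 2) = 150 ms/bit.

150 ms/bit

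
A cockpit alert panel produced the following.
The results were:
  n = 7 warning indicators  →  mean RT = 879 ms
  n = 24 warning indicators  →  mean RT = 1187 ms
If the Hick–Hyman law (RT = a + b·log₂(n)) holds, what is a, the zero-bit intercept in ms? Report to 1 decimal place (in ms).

392.6 ms

b = (RT₂ − RT₁)/(log₂ n₂ − log₂ n₁) = (1187 − 879)/(4.5850 − 2.8074) = 173.267 ms/bit.
a = RT₁ − b·log₂ n₁ = 879 − 173.267 × 2.8074 = 392.579 ms.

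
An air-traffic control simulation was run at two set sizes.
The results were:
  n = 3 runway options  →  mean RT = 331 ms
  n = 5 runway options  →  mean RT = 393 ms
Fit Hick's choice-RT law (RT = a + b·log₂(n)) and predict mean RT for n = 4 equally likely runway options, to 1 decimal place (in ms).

365.9 ms

RT is linear in log₂ n, so two points fix the line:
  b = (393 − 331) / (log₂ 5 − log₂ 3) = 62 / (2.3219 − 1.5850) = 84.129 ms/bit
  a = 331 − 84.129 × 1.5850 = 197.659 ms
Then RT(4) = 197.659 + 84.129 × log₂ 4 = 197.659 + 84.129 × 2 ≈ 365.917 ms.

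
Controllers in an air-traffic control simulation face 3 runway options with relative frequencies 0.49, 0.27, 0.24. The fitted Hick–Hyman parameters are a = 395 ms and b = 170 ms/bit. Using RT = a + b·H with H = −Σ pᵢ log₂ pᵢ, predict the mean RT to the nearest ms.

651 ms

H = 0.49·log₂(1/0.49) + 0.27·log₂(1/0.27) + 0.24·log₂(1/0.24) = 1.5084 bits.
RT = 395 + 170 × 1.5084 = 651.43 ms.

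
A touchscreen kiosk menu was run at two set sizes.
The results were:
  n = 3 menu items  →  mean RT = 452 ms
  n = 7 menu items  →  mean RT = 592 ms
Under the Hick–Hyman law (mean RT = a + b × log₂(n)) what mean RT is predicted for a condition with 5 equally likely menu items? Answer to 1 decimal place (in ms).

536.4 ms

Solve the two-equation system in a and b:
  b = (592 − 452) / (log₂ 7 − log₂ 3) = 140 / (2.8074 − 1.5850) = 114.530 ms/bit
  a = 452 − 114.530 × 1.5850 = 270.475 ms
Then RT(5) = 270.475 + 114.530 × log₂ 5 = 270.475 + 114.530 × 2.3219 ≈ 536.404 ms.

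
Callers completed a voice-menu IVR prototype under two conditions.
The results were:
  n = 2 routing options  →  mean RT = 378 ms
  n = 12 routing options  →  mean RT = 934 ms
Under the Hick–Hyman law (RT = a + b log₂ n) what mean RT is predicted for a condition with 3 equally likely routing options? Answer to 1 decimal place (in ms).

503.8 ms

Solve the two-equation system in a and b:
  b = (934 − 378) / (log₂ 12 − log₂ 2) = 556 / (3.5850 − 1) = 215.090 ms/bit
  a = 378 − 215.090 × 1 = 162.910 ms
Then RT(3) = 162.910 + 215.090 × log₂ 3 = 162.910 + 215.090 × 1.5850 ≈ 503.820 ms.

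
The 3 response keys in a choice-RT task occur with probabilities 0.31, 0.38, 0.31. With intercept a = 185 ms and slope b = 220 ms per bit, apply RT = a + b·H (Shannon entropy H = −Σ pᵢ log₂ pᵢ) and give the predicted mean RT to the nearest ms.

532 ms

Entropy contributions −pᵢ log₂ pᵢ: 0.5238, 0.5305, 0.5238; sum H = 1.5780 bits.
RT = a + bH = 185 + 220·1.5780 = 532.17 ms.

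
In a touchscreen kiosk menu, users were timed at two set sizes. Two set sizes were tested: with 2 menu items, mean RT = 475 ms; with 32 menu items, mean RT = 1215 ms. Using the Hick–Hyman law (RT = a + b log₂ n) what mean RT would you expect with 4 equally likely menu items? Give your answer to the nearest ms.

660 ms

Fit slope and intercept:
  b = (1215 − 475) / (log₂ 32 − log₂ 2) = 740 / (5 − 1) = 185 ms/bit
  a = 475 − 185 × 1 = 290 ms
Then RT(4) = 290 + 185 × log₂ 4 = 290 + 185 × 2 ≈ 660.000 ms.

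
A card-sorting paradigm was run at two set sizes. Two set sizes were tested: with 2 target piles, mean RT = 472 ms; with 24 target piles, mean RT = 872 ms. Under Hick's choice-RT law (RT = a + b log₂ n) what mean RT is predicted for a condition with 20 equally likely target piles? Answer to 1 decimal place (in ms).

RT is linear in log₂ n, so two points fix the line:
  b = (872 − 472) / (log₂ 24 − log₂ 2) = 400 / (4.5850 − 1) = 111.577 ms/bit
  a = 472 − 111.577 × 1 = 360.423 ms
Then RT(20) = 360.423 + 111.577 × log₂ 20 = 360.423 + 111.577 × 4.3219 ≈ 842.651 ms.

842.7 ms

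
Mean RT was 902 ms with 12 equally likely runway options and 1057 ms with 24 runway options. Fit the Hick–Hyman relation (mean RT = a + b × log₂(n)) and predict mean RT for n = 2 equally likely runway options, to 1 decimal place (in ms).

501.3 ms

With log₂ n on the abscissa the relation is linear; from the two conditions:
  b = (1057 − 902) / (log₂ 24 − log₂ 12) = 155 / (4.5850 − 3.5850) = 155.000 ms/bit
  a = 902 − 155.000 × 3.5850 = 346.331 ms
Then RT(2) = 346.331 + 155.000 × log₂ 2 = 346.331 + 155.000 × 1 ≈ 501.331 ms.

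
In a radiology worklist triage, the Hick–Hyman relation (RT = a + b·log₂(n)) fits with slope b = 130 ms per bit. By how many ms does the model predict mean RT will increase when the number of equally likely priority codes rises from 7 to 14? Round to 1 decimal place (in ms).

The intercept a cancels: ΔRT = b·(log₂ n₂ − log₂ n₁) = b·log₂(n₂/n₁).
log₂(14) − log₂(7) = log₂(14/7) = log₂(2) = 1.
ΔRT = 130 × 1.0000 = 130.000 ms.

130.0 ms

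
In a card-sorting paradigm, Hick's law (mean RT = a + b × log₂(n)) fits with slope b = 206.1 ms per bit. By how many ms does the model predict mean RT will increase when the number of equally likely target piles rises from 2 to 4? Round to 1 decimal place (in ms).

206.1 ms

ΔRT = (a + b log₂ n₂) − (a + b log₂ n₁) = b·(log₂ n₂ − log₂ n₁).
log₂(4) − log₂(2) = log₂(4/2) = log₂(2) = 1.
ΔRT = 206.1 × 1.0000 = 206.100 ms.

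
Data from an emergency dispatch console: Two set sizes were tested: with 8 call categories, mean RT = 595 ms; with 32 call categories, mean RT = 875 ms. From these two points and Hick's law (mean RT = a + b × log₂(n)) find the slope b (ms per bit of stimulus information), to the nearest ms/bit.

The slope on a log₂ axis is (875 − 595) / (5 − 3) = 140 ms/bit.

140 ms/bit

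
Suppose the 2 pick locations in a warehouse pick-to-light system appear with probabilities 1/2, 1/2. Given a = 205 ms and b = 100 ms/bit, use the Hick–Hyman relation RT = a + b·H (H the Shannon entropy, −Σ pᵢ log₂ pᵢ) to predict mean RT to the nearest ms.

305 ms

Each term −pᵢ log₂ pᵢ: 0.5·1 + 0.5·1; summed, H = 1.000 bits.
Mean RT = a + bH = 205 + 100·1.000 = 305.00 ms.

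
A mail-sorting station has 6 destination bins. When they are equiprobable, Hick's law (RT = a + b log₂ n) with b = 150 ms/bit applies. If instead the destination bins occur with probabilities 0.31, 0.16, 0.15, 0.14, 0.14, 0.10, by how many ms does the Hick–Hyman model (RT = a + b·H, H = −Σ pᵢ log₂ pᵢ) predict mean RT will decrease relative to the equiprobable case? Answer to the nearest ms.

The RT saving is b·ΔH. Equiprobable H₀ = log₂(6) = 2.5850 bits; with the given probabilities H = 2.4838 bits.
b·(H₀ − H) = 150 × (2.5850 − 2.4838) = 15.18 ms.

15 ms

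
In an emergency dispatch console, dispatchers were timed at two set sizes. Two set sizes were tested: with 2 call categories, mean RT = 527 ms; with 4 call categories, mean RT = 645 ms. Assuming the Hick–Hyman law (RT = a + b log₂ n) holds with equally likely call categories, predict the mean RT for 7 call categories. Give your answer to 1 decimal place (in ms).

With log₂ n on the abscissa the relation is linear; from the two conditions:
  b = (645 − 527) / (log₂ 4 − log₂ 2) = 118 / (2 − 1) = 118.000 ms/bit
  a = 527 − 118.000 × 1 = 409.000 ms
Then RT(7) = 409.000 + 118.000 × log₂ 7 = 409.000 + 118.000 × 2.8074 ≈ 740.268 ms.

740.3 ms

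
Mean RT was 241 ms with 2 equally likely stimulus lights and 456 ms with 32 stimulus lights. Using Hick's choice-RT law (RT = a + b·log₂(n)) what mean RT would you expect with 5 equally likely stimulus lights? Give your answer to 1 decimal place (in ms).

312.1 ms

RT is linear in log₂ n, so two points fix the line:
  b = (456 − 241) / (log₂ 32 − log₂ 2) = 215 / (5 − 1) = 53.750 ms/bit
  a = 241 − 53.750 × 1 = 187.250 ms
Then RT(5) = 187.250 + 53.750 × log₂ 5 = 187.250 + 53.750 × 2.3219 ≈ 312.054 ms.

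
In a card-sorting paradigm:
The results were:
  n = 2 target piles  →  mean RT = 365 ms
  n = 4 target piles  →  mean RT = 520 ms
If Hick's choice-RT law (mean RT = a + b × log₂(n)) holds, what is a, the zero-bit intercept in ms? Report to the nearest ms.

b = (RT₂ − RT₁)/(log₂ n₂ − log₂ n₁) = (520 − 365)/(2 − 1) = 155 ms/bit.
Intercept: a = 365 − 155·log₂(2) = 210.000 ms.

210 ms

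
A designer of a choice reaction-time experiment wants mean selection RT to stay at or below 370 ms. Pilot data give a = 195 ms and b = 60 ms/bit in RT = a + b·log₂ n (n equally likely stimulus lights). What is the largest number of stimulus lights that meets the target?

Set 195 + 60·log₂ n ≤ 370 → log₂ n ≤ (370 − 195)/60 = 2.9167.
So n ≤ 2^2.9167 = 7.551; the largest integer n is 7.

7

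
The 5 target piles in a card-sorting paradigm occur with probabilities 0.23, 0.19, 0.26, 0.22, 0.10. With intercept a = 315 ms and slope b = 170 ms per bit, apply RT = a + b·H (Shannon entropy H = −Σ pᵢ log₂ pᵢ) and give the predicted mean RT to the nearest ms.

H = 0.23·log₂(1/0.23) + 0.19·log₂(1/0.19) + 0.26·log₂(1/0.26) + 0.22·log₂(1/0.22) + 0.10·log₂(1/0.10) = 2.2609 bits.
RT = 315 + 170 × 2.2609 = 699.36 ms.

699 ms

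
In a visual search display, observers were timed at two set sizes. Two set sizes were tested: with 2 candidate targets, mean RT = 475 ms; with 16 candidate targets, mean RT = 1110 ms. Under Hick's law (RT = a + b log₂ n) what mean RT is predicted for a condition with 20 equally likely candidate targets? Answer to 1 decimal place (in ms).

1178.1 ms

Fit slope and intercept:
  b = (1110 − 475) / (log₂ 16 − log₂ 2) = 635 / (4 − 1) = 211.667 ms/bit
  a = 475 − 211.667 × 1 = 263.333 ms
Then RT(20) = 263.333 + 211.667 × log₂ 20 = 263.333 + 211.667 × 4.3219 ≈ 1178.141 ms.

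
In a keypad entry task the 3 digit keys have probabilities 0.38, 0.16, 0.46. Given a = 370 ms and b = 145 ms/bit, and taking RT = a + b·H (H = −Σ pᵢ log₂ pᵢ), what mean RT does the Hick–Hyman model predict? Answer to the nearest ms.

Entropy contributions −pᵢ log₂ pᵢ: 0.5305, 0.4230, 0.5153; sum H = 1.4688 bits.
RT = a + bH = 370 + 145·1.4688 = 582.98 ms.

583 ms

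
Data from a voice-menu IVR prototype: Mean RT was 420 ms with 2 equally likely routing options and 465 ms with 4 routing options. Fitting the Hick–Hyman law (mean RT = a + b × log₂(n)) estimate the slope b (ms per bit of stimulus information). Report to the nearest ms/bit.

The slope on a log₂ axis is (465 − 420) / (2 − 1) = 45 ms/bit.

45 ms/bit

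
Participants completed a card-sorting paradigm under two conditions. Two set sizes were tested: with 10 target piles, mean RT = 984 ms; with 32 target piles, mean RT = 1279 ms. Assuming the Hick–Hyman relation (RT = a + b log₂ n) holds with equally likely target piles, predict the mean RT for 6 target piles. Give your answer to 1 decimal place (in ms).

854.4 ms

With log₂ n on the abscissa the relation is linear; from the two conditions:
  b = (1279 − 984) / (log₂ 32 − log₂ 10) = 295 / (5 − 3.3219) = 175.797 ms/bit
  a = 984 − 175.797 × 3.3219 = 400.015 ms
Then RT(6) = 400.015 + 175.797 × log₂ 6 = 400.015 + 175.797 × 2.5850 ≈ 854.444 ms.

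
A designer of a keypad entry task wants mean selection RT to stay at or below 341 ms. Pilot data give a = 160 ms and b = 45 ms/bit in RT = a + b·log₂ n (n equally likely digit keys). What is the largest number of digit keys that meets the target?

Information budget: (341 − 160)/45 = 4.0222 bits, so n ≤ 2^4.0222 = 16.248 → at most 16.

16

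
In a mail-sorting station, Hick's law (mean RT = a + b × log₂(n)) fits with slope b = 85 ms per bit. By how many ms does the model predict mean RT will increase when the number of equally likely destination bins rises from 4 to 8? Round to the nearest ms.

85 ms

ΔRT = (a + b log₂ n₂) − (a + b log₂ n₁) = b·(log₂ n₂ − log₂ n₁).
log₂(8) − log₂(4) = log₂(8/4) = log₂(2) = 1.
ΔRT = 85 × 1.0000 = 85.000 ms.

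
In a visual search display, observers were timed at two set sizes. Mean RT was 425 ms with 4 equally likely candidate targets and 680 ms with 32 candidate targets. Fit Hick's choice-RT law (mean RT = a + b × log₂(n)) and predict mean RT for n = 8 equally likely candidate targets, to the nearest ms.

510 ms

RT is linear in log₂ n, so two points fix the line:
  b = (680 − 425) / (log₂ 32 − log₂ 4) = 255 / (5 − 2) = 85 ms/bit
  a = 425 − 85 × 2 = 255 ms
Then RT(8) = 255 + 85 × log₂ 8 = 255 + 85 × 3 ≈ 510.000 ms.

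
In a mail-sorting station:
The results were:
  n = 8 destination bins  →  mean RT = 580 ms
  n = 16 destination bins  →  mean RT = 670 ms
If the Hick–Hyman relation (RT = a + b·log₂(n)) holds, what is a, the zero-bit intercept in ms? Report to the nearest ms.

The slope on a log₂ axis is (670 − 580) / (4 − 3) = 90 ms/bit.
a = RT₁ − b·log₂ n₁ = 580 − 90 × 3 = 310.000 ms.

310 ms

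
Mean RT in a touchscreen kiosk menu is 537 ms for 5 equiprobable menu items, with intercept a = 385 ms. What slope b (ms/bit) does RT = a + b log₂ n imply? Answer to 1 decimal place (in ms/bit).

65.5 ms/bit

5 alternatives carry log₂ 5 = 2.3219 bits; the choice cost is 537 − 385 = 152 ms, so b = 152/2.3219 = 65.463 ms/bit.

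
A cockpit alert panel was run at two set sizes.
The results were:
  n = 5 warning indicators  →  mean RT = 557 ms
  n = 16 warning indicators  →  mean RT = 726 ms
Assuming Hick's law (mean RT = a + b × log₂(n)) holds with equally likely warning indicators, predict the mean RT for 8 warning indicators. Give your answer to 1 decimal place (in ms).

625.3 ms

Fit slope and intercept:
  b = (726 − 557) / (log₂ 16 − log₂ 5) = 169 / (4 − 2.3219) = 100.711 ms/bit
  a = 557 − 100.711 × 2.3219 = 323.157 ms
Then RT(8) = 323.157 + 100.711 × log₂ 8 = 323.157 + 100.711 × 3 ≈ 625.289 ms.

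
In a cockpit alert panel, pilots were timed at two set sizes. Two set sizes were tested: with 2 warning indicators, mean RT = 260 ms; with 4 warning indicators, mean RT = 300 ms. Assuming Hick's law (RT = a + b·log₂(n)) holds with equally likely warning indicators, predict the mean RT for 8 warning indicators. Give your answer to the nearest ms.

340 ms

RT is linear in log₂ n, so two points fix the line:
  b = (300 − 260) / (log₂ 4 − log₂ 2) = 40 / (2 − 1) = 40 ms/bit
  a = 260 − 40 × 1 = 220 ms
Then RT(8) = 220 + 40 × log₂ 8 = 220 + 40 × 3 ≈ 340.000 ms.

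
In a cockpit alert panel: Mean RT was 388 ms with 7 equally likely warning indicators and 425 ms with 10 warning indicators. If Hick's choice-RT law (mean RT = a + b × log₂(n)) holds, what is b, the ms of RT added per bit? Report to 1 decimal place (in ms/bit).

Slope: b = (425 − 388) / (log₂ 10 − log₂ 7) = 37/0.5146 = 71.904 ms/bit.

71.9 ms/bit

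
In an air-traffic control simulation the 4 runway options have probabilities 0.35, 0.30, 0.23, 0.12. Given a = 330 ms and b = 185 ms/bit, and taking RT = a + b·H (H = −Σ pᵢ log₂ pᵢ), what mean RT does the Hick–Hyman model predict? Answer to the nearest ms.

H = 0.35·log₂(1/0.35) + 0.30·log₂(1/0.30) + 0.23·log₂(1/0.23) + 0.12·log₂(1/0.12) = 1.9059 bits.
RT = 330 + 185 × 1.9059 = 682.60 ms.

683 ms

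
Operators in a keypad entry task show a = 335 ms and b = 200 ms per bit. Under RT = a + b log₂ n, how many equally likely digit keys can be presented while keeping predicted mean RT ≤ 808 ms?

5

200·log₂ n ≤ 808 − 335 = 473, giving log₂ n ≤ 2.3650 and n ≤ 5.152. The largest whole number is 5.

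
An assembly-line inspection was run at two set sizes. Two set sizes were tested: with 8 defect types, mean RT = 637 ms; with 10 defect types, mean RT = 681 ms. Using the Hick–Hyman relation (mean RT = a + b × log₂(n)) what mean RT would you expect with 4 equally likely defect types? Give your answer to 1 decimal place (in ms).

Fit slope and intercept:
  b = (681 − 637) / (log₂ 10 − log₂ 8) = 44 / (3.3219 − 3) = 136.676 ms/bit
  a = 637 − 136.676 × 3 = 226.971 ms
Then RT(4) = 226.971 + 136.676 × log₂ 4 = 226.971 + 136.676 × 2 ≈ 500.324 ms.

500.3 ms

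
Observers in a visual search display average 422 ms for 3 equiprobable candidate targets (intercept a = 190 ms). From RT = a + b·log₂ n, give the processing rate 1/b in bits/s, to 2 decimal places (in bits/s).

6.83 bits/s

Choice component = 422 − 190 = 232 ms over log₂(3) = 1.5850 bits.
b = 232 / 1.5850 = 146.376 ms/bit, so 1/b = 6.832 bits/s.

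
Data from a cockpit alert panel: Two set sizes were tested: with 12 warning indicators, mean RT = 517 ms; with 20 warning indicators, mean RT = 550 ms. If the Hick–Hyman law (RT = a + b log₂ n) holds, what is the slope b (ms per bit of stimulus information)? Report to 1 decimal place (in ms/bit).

Slope: b = (550 − 517) / (log₂ 20 − log₂ 12) = 33/0.7370 = 44.778 ms/bit.

44.8 ms/bit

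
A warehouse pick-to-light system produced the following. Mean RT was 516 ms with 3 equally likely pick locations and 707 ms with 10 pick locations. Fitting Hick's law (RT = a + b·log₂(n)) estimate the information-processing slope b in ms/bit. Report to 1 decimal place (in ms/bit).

110.0 ms/bit

b = (RT₂ − RT₁)/(log₂ n₂ − log₂ n₁) = (707 − 516)/(3.3219 − 1.5850) = 109.962 ms/bit.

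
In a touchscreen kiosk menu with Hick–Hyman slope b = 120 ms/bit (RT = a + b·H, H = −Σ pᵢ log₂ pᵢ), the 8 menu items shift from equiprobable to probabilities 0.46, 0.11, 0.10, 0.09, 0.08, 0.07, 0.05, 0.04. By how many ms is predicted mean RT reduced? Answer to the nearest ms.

Equiprobable entropy H₀ = log₂ 8 = 3.0000 bits.
Skewed entropy H = −Σ pᵢ log₂ pᵢ = 2.4724 bits.
ΔRT = b·(H₀ − H) = 120 × 0.5276 = 63.31 ms.

63 ms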